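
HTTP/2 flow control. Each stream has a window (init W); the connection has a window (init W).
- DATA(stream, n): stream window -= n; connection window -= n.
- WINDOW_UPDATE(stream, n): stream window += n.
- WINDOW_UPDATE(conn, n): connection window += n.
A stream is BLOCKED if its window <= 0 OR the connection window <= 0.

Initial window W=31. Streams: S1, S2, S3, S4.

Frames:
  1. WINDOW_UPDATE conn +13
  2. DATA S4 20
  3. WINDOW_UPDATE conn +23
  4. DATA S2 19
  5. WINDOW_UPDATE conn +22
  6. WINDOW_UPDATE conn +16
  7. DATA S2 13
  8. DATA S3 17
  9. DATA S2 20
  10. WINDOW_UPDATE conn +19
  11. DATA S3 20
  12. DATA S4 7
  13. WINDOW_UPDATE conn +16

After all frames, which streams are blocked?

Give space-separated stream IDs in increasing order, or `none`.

Answer: S2 S3

Derivation:
Op 1: conn=44 S1=31 S2=31 S3=31 S4=31 blocked=[]
Op 2: conn=24 S1=31 S2=31 S3=31 S4=11 blocked=[]
Op 3: conn=47 S1=31 S2=31 S3=31 S4=11 blocked=[]
Op 4: conn=28 S1=31 S2=12 S3=31 S4=11 blocked=[]
Op 5: conn=50 S1=31 S2=12 S3=31 S4=11 blocked=[]
Op 6: conn=66 S1=31 S2=12 S3=31 S4=11 blocked=[]
Op 7: conn=53 S1=31 S2=-1 S3=31 S4=11 blocked=[2]
Op 8: conn=36 S1=31 S2=-1 S3=14 S4=11 blocked=[2]
Op 9: conn=16 S1=31 S2=-21 S3=14 S4=11 blocked=[2]
Op 10: conn=35 S1=31 S2=-21 S3=14 S4=11 blocked=[2]
Op 11: conn=15 S1=31 S2=-21 S3=-6 S4=11 blocked=[2, 3]
Op 12: conn=8 S1=31 S2=-21 S3=-6 S4=4 blocked=[2, 3]
Op 13: conn=24 S1=31 S2=-21 S3=-6 S4=4 blocked=[2, 3]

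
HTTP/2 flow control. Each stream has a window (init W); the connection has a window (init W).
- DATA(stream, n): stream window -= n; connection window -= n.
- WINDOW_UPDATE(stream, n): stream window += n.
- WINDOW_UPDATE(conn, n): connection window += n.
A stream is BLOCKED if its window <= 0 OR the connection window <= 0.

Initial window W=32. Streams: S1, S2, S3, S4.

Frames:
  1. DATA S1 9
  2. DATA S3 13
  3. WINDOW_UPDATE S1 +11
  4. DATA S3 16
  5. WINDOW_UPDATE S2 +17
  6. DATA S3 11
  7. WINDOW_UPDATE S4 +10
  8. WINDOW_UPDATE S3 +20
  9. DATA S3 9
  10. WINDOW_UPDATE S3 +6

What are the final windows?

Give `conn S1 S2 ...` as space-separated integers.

Answer: -26 34 49 9 42

Derivation:
Op 1: conn=23 S1=23 S2=32 S3=32 S4=32 blocked=[]
Op 2: conn=10 S1=23 S2=32 S3=19 S4=32 blocked=[]
Op 3: conn=10 S1=34 S2=32 S3=19 S4=32 blocked=[]
Op 4: conn=-6 S1=34 S2=32 S3=3 S4=32 blocked=[1, 2, 3, 4]
Op 5: conn=-6 S1=34 S2=49 S3=3 S4=32 blocked=[1, 2, 3, 4]
Op 6: conn=-17 S1=34 S2=49 S3=-8 S4=32 blocked=[1, 2, 3, 4]
Op 7: conn=-17 S1=34 S2=49 S3=-8 S4=42 blocked=[1, 2, 3, 4]
Op 8: conn=-17 S1=34 S2=49 S3=12 S4=42 blocked=[1, 2, 3, 4]
Op 9: conn=-26 S1=34 S2=49 S3=3 S4=42 blocked=[1, 2, 3, 4]
Op 10: conn=-26 S1=34 S2=49 S3=9 S4=42 blocked=[1, 2, 3, 4]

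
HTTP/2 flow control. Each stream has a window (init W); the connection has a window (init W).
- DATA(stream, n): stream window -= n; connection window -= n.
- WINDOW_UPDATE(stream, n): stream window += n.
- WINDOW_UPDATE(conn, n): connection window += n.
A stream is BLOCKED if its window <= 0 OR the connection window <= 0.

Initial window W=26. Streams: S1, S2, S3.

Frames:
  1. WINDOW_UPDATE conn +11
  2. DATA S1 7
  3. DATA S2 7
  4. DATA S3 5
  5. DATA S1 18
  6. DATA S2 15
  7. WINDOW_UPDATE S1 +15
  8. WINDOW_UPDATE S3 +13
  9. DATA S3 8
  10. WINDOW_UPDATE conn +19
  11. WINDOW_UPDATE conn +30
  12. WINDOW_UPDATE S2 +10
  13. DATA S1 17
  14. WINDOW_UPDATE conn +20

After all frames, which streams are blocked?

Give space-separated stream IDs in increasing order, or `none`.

Op 1: conn=37 S1=26 S2=26 S3=26 blocked=[]
Op 2: conn=30 S1=19 S2=26 S3=26 blocked=[]
Op 3: conn=23 S1=19 S2=19 S3=26 blocked=[]
Op 4: conn=18 S1=19 S2=19 S3=21 blocked=[]
Op 5: conn=0 S1=1 S2=19 S3=21 blocked=[1, 2, 3]
Op 6: conn=-15 S1=1 S2=4 S3=21 blocked=[1, 2, 3]
Op 7: conn=-15 S1=16 S2=4 S3=21 blocked=[1, 2, 3]
Op 8: conn=-15 S1=16 S2=4 S3=34 blocked=[1, 2, 3]
Op 9: conn=-23 S1=16 S2=4 S3=26 blocked=[1, 2, 3]
Op 10: conn=-4 S1=16 S2=4 S3=26 blocked=[1, 2, 3]
Op 11: conn=26 S1=16 S2=4 S3=26 blocked=[]
Op 12: conn=26 S1=16 S2=14 S3=26 blocked=[]
Op 13: conn=9 S1=-1 S2=14 S3=26 blocked=[1]
Op 14: conn=29 S1=-1 S2=14 S3=26 blocked=[1]

Answer: S1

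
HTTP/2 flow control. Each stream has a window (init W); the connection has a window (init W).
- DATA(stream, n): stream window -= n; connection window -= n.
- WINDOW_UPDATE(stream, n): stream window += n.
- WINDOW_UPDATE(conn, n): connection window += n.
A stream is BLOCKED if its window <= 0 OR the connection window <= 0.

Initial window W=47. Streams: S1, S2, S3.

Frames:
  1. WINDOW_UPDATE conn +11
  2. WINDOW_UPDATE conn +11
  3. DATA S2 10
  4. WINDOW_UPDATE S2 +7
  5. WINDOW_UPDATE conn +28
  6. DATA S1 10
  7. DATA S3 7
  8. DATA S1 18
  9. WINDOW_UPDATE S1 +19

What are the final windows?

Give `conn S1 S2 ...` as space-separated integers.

Op 1: conn=58 S1=47 S2=47 S3=47 blocked=[]
Op 2: conn=69 S1=47 S2=47 S3=47 blocked=[]
Op 3: conn=59 S1=47 S2=37 S3=47 blocked=[]
Op 4: conn=59 S1=47 S2=44 S3=47 blocked=[]
Op 5: conn=87 S1=47 S2=44 S3=47 blocked=[]
Op 6: conn=77 S1=37 S2=44 S3=47 blocked=[]
Op 7: conn=70 S1=37 S2=44 S3=40 blocked=[]
Op 8: conn=52 S1=19 S2=44 S3=40 blocked=[]
Op 9: conn=52 S1=38 S2=44 S3=40 blocked=[]

Answer: 52 38 44 40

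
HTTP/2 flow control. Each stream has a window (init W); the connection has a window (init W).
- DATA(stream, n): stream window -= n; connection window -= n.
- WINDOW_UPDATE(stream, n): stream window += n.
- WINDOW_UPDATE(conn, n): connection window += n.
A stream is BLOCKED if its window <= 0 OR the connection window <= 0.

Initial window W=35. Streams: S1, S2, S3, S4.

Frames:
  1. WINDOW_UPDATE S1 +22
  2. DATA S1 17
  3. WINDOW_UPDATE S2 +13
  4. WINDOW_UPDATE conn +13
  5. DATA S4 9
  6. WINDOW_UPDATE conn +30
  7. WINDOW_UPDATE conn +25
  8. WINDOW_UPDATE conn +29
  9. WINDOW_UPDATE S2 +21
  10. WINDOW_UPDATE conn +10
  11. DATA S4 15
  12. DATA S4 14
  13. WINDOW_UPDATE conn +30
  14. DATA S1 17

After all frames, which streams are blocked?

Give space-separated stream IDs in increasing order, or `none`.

Answer: S4

Derivation:
Op 1: conn=35 S1=57 S2=35 S3=35 S4=35 blocked=[]
Op 2: conn=18 S1=40 S2=35 S3=35 S4=35 blocked=[]
Op 3: conn=18 S1=40 S2=48 S3=35 S4=35 blocked=[]
Op 4: conn=31 S1=40 S2=48 S3=35 S4=35 blocked=[]
Op 5: conn=22 S1=40 S2=48 S3=35 S4=26 blocked=[]
Op 6: conn=52 S1=40 S2=48 S3=35 S4=26 blocked=[]
Op 7: conn=77 S1=40 S2=48 S3=35 S4=26 blocked=[]
Op 8: conn=106 S1=40 S2=48 S3=35 S4=26 blocked=[]
Op 9: conn=106 S1=40 S2=69 S3=35 S4=26 blocked=[]
Op 10: conn=116 S1=40 S2=69 S3=35 S4=26 blocked=[]
Op 11: conn=101 S1=40 S2=69 S3=35 S4=11 blocked=[]
Op 12: conn=87 S1=40 S2=69 S3=35 S4=-3 blocked=[4]
Op 13: conn=117 S1=40 S2=69 S3=35 S4=-3 blocked=[4]
Op 14: conn=100 S1=23 S2=69 S3=35 S4=-3 blocked=[4]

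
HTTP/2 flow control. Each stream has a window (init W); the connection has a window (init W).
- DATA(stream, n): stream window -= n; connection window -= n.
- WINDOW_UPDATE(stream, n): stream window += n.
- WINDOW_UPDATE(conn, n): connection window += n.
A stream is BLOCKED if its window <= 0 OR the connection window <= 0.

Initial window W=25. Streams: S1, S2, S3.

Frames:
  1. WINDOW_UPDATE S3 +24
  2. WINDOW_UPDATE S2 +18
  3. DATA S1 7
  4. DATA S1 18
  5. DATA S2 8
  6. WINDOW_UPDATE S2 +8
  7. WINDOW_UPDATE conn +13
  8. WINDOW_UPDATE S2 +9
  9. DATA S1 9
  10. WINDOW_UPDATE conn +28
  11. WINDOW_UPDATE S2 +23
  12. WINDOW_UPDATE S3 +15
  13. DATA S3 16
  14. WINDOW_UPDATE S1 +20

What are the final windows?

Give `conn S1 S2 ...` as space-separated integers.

Answer: 8 11 75 48

Derivation:
Op 1: conn=25 S1=25 S2=25 S3=49 blocked=[]
Op 2: conn=25 S1=25 S2=43 S3=49 blocked=[]
Op 3: conn=18 S1=18 S2=43 S3=49 blocked=[]
Op 4: conn=0 S1=0 S2=43 S3=49 blocked=[1, 2, 3]
Op 5: conn=-8 S1=0 S2=35 S3=49 blocked=[1, 2, 3]
Op 6: conn=-8 S1=0 S2=43 S3=49 blocked=[1, 2, 3]
Op 7: conn=5 S1=0 S2=43 S3=49 blocked=[1]
Op 8: conn=5 S1=0 S2=52 S3=49 blocked=[1]
Op 9: conn=-4 S1=-9 S2=52 S3=49 blocked=[1, 2, 3]
Op 10: conn=24 S1=-9 S2=52 S3=49 blocked=[1]
Op 11: conn=24 S1=-9 S2=75 S3=49 blocked=[1]
Op 12: conn=24 S1=-9 S2=75 S3=64 blocked=[1]
Op 13: conn=8 S1=-9 S2=75 S3=48 blocked=[1]
Op 14: conn=8 S1=11 S2=75 S3=48 blocked=[]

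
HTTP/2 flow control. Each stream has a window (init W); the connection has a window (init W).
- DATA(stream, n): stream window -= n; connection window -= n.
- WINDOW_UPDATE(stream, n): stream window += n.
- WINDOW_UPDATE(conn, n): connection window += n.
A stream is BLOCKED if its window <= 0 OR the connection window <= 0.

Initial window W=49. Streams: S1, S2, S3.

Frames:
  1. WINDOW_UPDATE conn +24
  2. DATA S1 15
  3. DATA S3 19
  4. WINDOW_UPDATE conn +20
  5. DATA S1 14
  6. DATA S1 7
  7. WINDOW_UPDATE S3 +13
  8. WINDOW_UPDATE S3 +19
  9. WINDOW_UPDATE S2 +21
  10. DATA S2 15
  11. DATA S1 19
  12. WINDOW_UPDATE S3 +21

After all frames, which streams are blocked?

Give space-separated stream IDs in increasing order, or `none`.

Op 1: conn=73 S1=49 S2=49 S3=49 blocked=[]
Op 2: conn=58 S1=34 S2=49 S3=49 blocked=[]
Op 3: conn=39 S1=34 S2=49 S3=30 blocked=[]
Op 4: conn=59 S1=34 S2=49 S3=30 blocked=[]
Op 5: conn=45 S1=20 S2=49 S3=30 blocked=[]
Op 6: conn=38 S1=13 S2=49 S3=30 blocked=[]
Op 7: conn=38 S1=13 S2=49 S3=43 blocked=[]
Op 8: conn=38 S1=13 S2=49 S3=62 blocked=[]
Op 9: conn=38 S1=13 S2=70 S3=62 blocked=[]
Op 10: conn=23 S1=13 S2=55 S3=62 blocked=[]
Op 11: conn=4 S1=-6 S2=55 S3=62 blocked=[1]
Op 12: conn=4 S1=-6 S2=55 S3=83 blocked=[1]

Answer: S1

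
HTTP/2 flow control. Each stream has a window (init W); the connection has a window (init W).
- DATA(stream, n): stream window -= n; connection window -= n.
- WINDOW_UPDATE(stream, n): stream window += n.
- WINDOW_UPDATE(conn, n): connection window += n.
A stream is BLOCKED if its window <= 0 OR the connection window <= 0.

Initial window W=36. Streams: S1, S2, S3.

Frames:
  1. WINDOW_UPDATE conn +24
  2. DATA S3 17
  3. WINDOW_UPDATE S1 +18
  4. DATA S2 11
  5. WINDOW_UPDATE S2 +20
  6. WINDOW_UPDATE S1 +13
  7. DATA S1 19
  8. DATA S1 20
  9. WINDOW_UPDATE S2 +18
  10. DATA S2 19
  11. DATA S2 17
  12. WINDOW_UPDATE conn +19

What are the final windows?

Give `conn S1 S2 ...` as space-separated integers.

Op 1: conn=60 S1=36 S2=36 S3=36 blocked=[]
Op 2: conn=43 S1=36 S2=36 S3=19 blocked=[]
Op 3: conn=43 S1=54 S2=36 S3=19 blocked=[]
Op 4: conn=32 S1=54 S2=25 S3=19 blocked=[]
Op 5: conn=32 S1=54 S2=45 S3=19 blocked=[]
Op 6: conn=32 S1=67 S2=45 S3=19 blocked=[]
Op 7: conn=13 S1=48 S2=45 S3=19 blocked=[]
Op 8: conn=-7 S1=28 S2=45 S3=19 blocked=[1, 2, 3]
Op 9: conn=-7 S1=28 S2=63 S3=19 blocked=[1, 2, 3]
Op 10: conn=-26 S1=28 S2=44 S3=19 blocked=[1, 2, 3]
Op 11: conn=-43 S1=28 S2=27 S3=19 blocked=[1, 2, 3]
Op 12: conn=-24 S1=28 S2=27 S3=19 blocked=[1, 2, 3]

Answer: -24 28 27 19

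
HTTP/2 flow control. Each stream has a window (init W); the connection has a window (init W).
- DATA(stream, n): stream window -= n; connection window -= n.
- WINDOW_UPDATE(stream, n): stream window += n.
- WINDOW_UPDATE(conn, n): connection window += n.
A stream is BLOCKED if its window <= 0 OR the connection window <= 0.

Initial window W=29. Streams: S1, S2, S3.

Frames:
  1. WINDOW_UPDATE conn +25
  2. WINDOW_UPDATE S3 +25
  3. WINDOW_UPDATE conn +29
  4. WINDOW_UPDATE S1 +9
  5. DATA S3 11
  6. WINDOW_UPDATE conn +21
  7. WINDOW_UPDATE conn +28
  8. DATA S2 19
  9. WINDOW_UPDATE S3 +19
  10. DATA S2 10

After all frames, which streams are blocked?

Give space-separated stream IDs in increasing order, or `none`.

Op 1: conn=54 S1=29 S2=29 S3=29 blocked=[]
Op 2: conn=54 S1=29 S2=29 S3=54 blocked=[]
Op 3: conn=83 S1=29 S2=29 S3=54 blocked=[]
Op 4: conn=83 S1=38 S2=29 S3=54 blocked=[]
Op 5: conn=72 S1=38 S2=29 S3=43 blocked=[]
Op 6: conn=93 S1=38 S2=29 S3=43 blocked=[]
Op 7: conn=121 S1=38 S2=29 S3=43 blocked=[]
Op 8: conn=102 S1=38 S2=10 S3=43 blocked=[]
Op 9: conn=102 S1=38 S2=10 S3=62 blocked=[]
Op 10: conn=92 S1=38 S2=0 S3=62 blocked=[2]

Answer: S2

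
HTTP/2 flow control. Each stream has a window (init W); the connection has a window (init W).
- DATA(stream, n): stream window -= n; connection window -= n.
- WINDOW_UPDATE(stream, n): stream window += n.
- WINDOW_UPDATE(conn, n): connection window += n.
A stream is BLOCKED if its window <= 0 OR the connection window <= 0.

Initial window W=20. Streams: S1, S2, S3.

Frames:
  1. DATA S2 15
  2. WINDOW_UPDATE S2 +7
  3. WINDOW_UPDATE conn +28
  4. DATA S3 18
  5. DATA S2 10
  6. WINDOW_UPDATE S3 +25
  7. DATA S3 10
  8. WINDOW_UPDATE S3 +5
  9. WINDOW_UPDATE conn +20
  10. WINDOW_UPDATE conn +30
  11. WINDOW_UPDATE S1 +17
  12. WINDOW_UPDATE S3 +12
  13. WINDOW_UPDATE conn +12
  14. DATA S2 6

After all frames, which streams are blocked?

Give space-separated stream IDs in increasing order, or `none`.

Op 1: conn=5 S1=20 S2=5 S3=20 blocked=[]
Op 2: conn=5 S1=20 S2=12 S3=20 blocked=[]
Op 3: conn=33 S1=20 S2=12 S3=20 blocked=[]
Op 4: conn=15 S1=20 S2=12 S3=2 blocked=[]
Op 5: conn=5 S1=20 S2=2 S3=2 blocked=[]
Op 6: conn=5 S1=20 S2=2 S3=27 blocked=[]
Op 7: conn=-5 S1=20 S2=2 S3=17 blocked=[1, 2, 3]
Op 8: conn=-5 S1=20 S2=2 S3=22 blocked=[1, 2, 3]
Op 9: conn=15 S1=20 S2=2 S3=22 blocked=[]
Op 10: conn=45 S1=20 S2=2 S3=22 blocked=[]
Op 11: conn=45 S1=37 S2=2 S3=22 blocked=[]
Op 12: conn=45 S1=37 S2=2 S3=34 blocked=[]
Op 13: conn=57 S1=37 S2=2 S3=34 blocked=[]
Op 14: conn=51 S1=37 S2=-4 S3=34 blocked=[2]

Answer: S2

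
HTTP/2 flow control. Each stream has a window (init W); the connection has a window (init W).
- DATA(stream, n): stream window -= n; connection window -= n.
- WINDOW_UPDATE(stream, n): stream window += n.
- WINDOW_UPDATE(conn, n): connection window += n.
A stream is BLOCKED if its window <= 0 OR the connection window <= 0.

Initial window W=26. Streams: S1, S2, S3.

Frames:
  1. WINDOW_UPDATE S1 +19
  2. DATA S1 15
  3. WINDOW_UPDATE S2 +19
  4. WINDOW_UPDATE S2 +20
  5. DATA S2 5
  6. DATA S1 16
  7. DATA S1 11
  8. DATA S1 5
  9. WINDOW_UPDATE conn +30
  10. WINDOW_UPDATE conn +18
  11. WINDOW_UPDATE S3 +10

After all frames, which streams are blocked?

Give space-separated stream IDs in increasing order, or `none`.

Op 1: conn=26 S1=45 S2=26 S3=26 blocked=[]
Op 2: conn=11 S1=30 S2=26 S3=26 blocked=[]
Op 3: conn=11 S1=30 S2=45 S3=26 blocked=[]
Op 4: conn=11 S1=30 S2=65 S3=26 blocked=[]
Op 5: conn=6 S1=30 S2=60 S3=26 blocked=[]
Op 6: conn=-10 S1=14 S2=60 S3=26 blocked=[1, 2, 3]
Op 7: conn=-21 S1=3 S2=60 S3=26 blocked=[1, 2, 3]
Op 8: conn=-26 S1=-2 S2=60 S3=26 blocked=[1, 2, 3]
Op 9: conn=4 S1=-2 S2=60 S3=26 blocked=[1]
Op 10: conn=22 S1=-2 S2=60 S3=26 blocked=[1]
Op 11: conn=22 S1=-2 S2=60 S3=36 blocked=[1]

Answer: S1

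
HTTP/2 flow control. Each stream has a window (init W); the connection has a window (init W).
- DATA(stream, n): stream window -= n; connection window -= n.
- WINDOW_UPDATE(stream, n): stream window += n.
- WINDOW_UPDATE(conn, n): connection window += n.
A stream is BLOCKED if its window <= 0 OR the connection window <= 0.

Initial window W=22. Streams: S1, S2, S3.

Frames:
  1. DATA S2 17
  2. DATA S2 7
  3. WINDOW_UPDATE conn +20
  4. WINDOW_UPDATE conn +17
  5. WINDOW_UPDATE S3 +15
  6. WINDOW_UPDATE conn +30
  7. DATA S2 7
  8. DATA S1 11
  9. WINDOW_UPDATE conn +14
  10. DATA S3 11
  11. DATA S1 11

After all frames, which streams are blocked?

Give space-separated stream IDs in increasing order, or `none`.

Answer: S1 S2

Derivation:
Op 1: conn=5 S1=22 S2=5 S3=22 blocked=[]
Op 2: conn=-2 S1=22 S2=-2 S3=22 blocked=[1, 2, 3]
Op 3: conn=18 S1=22 S2=-2 S3=22 blocked=[2]
Op 4: conn=35 S1=22 S2=-2 S3=22 blocked=[2]
Op 5: conn=35 S1=22 S2=-2 S3=37 blocked=[2]
Op 6: conn=65 S1=22 S2=-2 S3=37 blocked=[2]
Op 7: conn=58 S1=22 S2=-9 S3=37 blocked=[2]
Op 8: conn=47 S1=11 S2=-9 S3=37 blocked=[2]
Op 9: conn=61 S1=11 S2=-9 S3=37 blocked=[2]
Op 10: conn=50 S1=11 S2=-9 S3=26 blocked=[2]
Op 11: conn=39 S1=0 S2=-9 S3=26 blocked=[1, 2]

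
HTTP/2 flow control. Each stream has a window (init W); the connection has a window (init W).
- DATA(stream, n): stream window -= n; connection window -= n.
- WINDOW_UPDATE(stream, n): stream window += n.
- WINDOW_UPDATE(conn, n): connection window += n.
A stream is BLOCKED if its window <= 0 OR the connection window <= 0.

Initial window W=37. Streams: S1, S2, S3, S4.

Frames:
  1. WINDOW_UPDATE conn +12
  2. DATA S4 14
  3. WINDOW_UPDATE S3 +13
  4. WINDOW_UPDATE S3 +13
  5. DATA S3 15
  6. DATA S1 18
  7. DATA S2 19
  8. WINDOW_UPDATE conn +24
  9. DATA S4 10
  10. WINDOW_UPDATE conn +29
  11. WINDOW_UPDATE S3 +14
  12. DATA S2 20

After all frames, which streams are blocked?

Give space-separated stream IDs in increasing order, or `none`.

Answer: S2

Derivation:
Op 1: conn=49 S1=37 S2=37 S3=37 S4=37 blocked=[]
Op 2: conn=35 S1=37 S2=37 S3=37 S4=23 blocked=[]
Op 3: conn=35 S1=37 S2=37 S3=50 S4=23 blocked=[]
Op 4: conn=35 S1=37 S2=37 S3=63 S4=23 blocked=[]
Op 5: conn=20 S1=37 S2=37 S3=48 S4=23 blocked=[]
Op 6: conn=2 S1=19 S2=37 S3=48 S4=23 blocked=[]
Op 7: conn=-17 S1=19 S2=18 S3=48 S4=23 blocked=[1, 2, 3, 4]
Op 8: conn=7 S1=19 S2=18 S3=48 S4=23 blocked=[]
Op 9: conn=-3 S1=19 S2=18 S3=48 S4=13 blocked=[1, 2, 3, 4]
Op 10: conn=26 S1=19 S2=18 S3=48 S4=13 blocked=[]
Op 11: conn=26 S1=19 S2=18 S3=62 S4=13 blocked=[]
Op 12: conn=6 S1=19 S2=-2 S3=62 S4=13 blocked=[2]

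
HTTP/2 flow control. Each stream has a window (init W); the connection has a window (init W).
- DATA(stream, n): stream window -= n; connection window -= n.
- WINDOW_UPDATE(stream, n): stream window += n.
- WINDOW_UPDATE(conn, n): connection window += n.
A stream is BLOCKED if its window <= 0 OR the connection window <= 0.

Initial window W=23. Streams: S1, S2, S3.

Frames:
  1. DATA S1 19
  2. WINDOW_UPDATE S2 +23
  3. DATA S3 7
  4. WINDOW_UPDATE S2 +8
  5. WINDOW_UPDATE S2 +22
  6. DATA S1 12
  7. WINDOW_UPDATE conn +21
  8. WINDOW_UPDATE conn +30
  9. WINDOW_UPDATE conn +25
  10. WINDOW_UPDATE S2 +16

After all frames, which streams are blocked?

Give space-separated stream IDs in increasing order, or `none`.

Op 1: conn=4 S1=4 S2=23 S3=23 blocked=[]
Op 2: conn=4 S1=4 S2=46 S3=23 blocked=[]
Op 3: conn=-3 S1=4 S2=46 S3=16 blocked=[1, 2, 3]
Op 4: conn=-3 S1=4 S2=54 S3=16 blocked=[1, 2, 3]
Op 5: conn=-3 S1=4 S2=76 S3=16 blocked=[1, 2, 3]
Op 6: conn=-15 S1=-8 S2=76 S3=16 blocked=[1, 2, 3]
Op 7: conn=6 S1=-8 S2=76 S3=16 blocked=[1]
Op 8: conn=36 S1=-8 S2=76 S3=16 blocked=[1]
Op 9: conn=61 S1=-8 S2=76 S3=16 blocked=[1]
Op 10: conn=61 S1=-8 S2=92 S3=16 blocked=[1]

Answer: S1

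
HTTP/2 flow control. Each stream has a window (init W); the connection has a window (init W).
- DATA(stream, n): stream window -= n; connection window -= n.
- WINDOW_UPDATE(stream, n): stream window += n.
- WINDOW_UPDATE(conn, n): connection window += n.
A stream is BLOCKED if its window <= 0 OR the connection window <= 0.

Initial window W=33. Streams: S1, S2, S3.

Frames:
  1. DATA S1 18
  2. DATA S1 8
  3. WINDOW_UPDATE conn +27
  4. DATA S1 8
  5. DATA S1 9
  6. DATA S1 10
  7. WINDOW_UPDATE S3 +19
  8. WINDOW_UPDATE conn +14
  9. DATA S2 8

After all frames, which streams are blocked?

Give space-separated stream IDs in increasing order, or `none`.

Answer: S1

Derivation:
Op 1: conn=15 S1=15 S2=33 S3=33 blocked=[]
Op 2: conn=7 S1=7 S2=33 S3=33 blocked=[]
Op 3: conn=34 S1=7 S2=33 S3=33 blocked=[]
Op 4: conn=26 S1=-1 S2=33 S3=33 blocked=[1]
Op 5: conn=17 S1=-10 S2=33 S3=33 blocked=[1]
Op 6: conn=7 S1=-20 S2=33 S3=33 blocked=[1]
Op 7: conn=7 S1=-20 S2=33 S3=52 blocked=[1]
Op 8: conn=21 S1=-20 S2=33 S3=52 blocked=[1]
Op 9: conn=13 S1=-20 S2=25 S3=52 blocked=[1]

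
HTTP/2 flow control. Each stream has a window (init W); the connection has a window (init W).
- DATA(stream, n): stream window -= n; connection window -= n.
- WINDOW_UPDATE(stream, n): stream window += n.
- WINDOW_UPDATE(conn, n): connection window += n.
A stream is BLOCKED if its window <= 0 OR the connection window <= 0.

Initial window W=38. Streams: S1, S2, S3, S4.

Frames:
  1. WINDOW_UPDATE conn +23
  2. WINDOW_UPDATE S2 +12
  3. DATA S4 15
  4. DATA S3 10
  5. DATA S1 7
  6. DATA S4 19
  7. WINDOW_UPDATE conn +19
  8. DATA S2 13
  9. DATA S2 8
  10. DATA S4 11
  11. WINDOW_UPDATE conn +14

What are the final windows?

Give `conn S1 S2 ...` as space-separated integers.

Op 1: conn=61 S1=38 S2=38 S3=38 S4=38 blocked=[]
Op 2: conn=61 S1=38 S2=50 S3=38 S4=38 blocked=[]
Op 3: conn=46 S1=38 S2=50 S3=38 S4=23 blocked=[]
Op 4: conn=36 S1=38 S2=50 S3=28 S4=23 blocked=[]
Op 5: conn=29 S1=31 S2=50 S3=28 S4=23 blocked=[]
Op 6: conn=10 S1=31 S2=50 S3=28 S4=4 blocked=[]
Op 7: conn=29 S1=31 S2=50 S3=28 S4=4 blocked=[]
Op 8: conn=16 S1=31 S2=37 S3=28 S4=4 blocked=[]
Op 9: conn=8 S1=31 S2=29 S3=28 S4=4 blocked=[]
Op 10: conn=-3 S1=31 S2=29 S3=28 S4=-7 blocked=[1, 2, 3, 4]
Op 11: conn=11 S1=31 S2=29 S3=28 S4=-7 blocked=[4]

Answer: 11 31 29 28 -7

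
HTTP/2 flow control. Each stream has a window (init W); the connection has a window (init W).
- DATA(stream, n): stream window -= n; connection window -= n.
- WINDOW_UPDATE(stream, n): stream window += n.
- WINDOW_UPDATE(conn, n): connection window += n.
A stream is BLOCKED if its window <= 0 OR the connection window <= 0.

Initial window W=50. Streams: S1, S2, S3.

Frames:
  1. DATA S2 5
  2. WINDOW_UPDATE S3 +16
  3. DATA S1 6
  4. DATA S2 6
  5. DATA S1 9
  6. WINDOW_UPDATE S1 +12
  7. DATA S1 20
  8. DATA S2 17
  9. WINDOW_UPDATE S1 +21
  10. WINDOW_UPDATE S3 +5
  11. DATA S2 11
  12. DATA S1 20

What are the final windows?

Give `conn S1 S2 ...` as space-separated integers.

Answer: -44 28 11 71

Derivation:
Op 1: conn=45 S1=50 S2=45 S3=50 blocked=[]
Op 2: conn=45 S1=50 S2=45 S3=66 blocked=[]
Op 3: conn=39 S1=44 S2=45 S3=66 blocked=[]
Op 4: conn=33 S1=44 S2=39 S3=66 blocked=[]
Op 5: conn=24 S1=35 S2=39 S3=66 blocked=[]
Op 6: conn=24 S1=47 S2=39 S3=66 blocked=[]
Op 7: conn=4 S1=27 S2=39 S3=66 blocked=[]
Op 8: conn=-13 S1=27 S2=22 S3=66 blocked=[1, 2, 3]
Op 9: conn=-13 S1=48 S2=22 S3=66 blocked=[1, 2, 3]
Op 10: conn=-13 S1=48 S2=22 S3=71 blocked=[1, 2, 3]
Op 11: conn=-24 S1=48 S2=11 S3=71 blocked=[1, 2, 3]
Op 12: conn=-44 S1=28 S2=11 S3=71 blocked=[1, 2, 3]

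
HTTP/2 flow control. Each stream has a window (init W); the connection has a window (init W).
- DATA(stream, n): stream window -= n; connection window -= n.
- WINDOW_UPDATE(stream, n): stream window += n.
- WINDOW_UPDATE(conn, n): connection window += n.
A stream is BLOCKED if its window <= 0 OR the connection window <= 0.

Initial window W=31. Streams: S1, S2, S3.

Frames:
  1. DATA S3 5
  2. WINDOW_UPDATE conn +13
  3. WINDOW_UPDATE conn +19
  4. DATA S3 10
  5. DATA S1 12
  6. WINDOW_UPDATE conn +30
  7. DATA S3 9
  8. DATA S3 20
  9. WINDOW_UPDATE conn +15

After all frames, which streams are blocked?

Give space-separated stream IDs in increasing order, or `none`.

Answer: S3

Derivation:
Op 1: conn=26 S1=31 S2=31 S3=26 blocked=[]
Op 2: conn=39 S1=31 S2=31 S3=26 blocked=[]
Op 3: conn=58 S1=31 S2=31 S3=26 blocked=[]
Op 4: conn=48 S1=31 S2=31 S3=16 blocked=[]
Op 5: conn=36 S1=19 S2=31 S3=16 blocked=[]
Op 6: conn=66 S1=19 S2=31 S3=16 blocked=[]
Op 7: conn=57 S1=19 S2=31 S3=7 blocked=[]
Op 8: conn=37 S1=19 S2=31 S3=-13 blocked=[3]
Op 9: conn=52 S1=19 S2=31 S3=-13 blocked=[3]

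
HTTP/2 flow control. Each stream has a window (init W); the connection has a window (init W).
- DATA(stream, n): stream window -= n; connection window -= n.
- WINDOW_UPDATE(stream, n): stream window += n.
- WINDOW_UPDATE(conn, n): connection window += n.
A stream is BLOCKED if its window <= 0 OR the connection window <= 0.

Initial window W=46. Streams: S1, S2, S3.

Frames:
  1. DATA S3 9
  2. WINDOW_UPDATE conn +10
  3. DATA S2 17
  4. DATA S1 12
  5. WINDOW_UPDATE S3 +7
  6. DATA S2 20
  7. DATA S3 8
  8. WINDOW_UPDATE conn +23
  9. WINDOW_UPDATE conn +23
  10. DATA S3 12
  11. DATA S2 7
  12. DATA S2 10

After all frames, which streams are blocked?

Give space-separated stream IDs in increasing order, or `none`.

Op 1: conn=37 S1=46 S2=46 S3=37 blocked=[]
Op 2: conn=47 S1=46 S2=46 S3=37 blocked=[]
Op 3: conn=30 S1=46 S2=29 S3=37 blocked=[]
Op 4: conn=18 S1=34 S2=29 S3=37 blocked=[]
Op 5: conn=18 S1=34 S2=29 S3=44 blocked=[]
Op 6: conn=-2 S1=34 S2=9 S3=44 blocked=[1, 2, 3]
Op 7: conn=-10 S1=34 S2=9 S3=36 blocked=[1, 2, 3]
Op 8: conn=13 S1=34 S2=9 S3=36 blocked=[]
Op 9: conn=36 S1=34 S2=9 S3=36 blocked=[]
Op 10: conn=24 S1=34 S2=9 S3=24 blocked=[]
Op 11: conn=17 S1=34 S2=2 S3=24 blocked=[]
Op 12: conn=7 S1=34 S2=-8 S3=24 blocked=[2]

Answer: S2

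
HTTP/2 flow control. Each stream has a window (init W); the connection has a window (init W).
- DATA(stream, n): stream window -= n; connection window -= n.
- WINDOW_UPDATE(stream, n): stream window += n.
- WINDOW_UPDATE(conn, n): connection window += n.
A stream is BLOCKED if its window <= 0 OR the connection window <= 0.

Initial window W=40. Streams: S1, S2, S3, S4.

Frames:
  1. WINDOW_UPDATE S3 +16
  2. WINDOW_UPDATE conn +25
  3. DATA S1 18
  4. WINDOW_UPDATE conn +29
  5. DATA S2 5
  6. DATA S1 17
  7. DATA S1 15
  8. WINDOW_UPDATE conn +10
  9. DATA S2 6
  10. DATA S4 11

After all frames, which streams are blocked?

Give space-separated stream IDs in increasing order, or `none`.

Answer: S1

Derivation:
Op 1: conn=40 S1=40 S2=40 S3=56 S4=40 blocked=[]
Op 2: conn=65 S1=40 S2=40 S3=56 S4=40 blocked=[]
Op 3: conn=47 S1=22 S2=40 S3=56 S4=40 blocked=[]
Op 4: conn=76 S1=22 S2=40 S3=56 S4=40 blocked=[]
Op 5: conn=71 S1=22 S2=35 S3=56 S4=40 blocked=[]
Op 6: conn=54 S1=5 S2=35 S3=56 S4=40 blocked=[]
Op 7: conn=39 S1=-10 S2=35 S3=56 S4=40 blocked=[1]
Op 8: conn=49 S1=-10 S2=35 S3=56 S4=40 blocked=[1]
Op 9: conn=43 S1=-10 S2=29 S3=56 S4=40 blocked=[1]
Op 10: conn=32 S1=-10 S2=29 S3=56 S4=29 blocked=[1]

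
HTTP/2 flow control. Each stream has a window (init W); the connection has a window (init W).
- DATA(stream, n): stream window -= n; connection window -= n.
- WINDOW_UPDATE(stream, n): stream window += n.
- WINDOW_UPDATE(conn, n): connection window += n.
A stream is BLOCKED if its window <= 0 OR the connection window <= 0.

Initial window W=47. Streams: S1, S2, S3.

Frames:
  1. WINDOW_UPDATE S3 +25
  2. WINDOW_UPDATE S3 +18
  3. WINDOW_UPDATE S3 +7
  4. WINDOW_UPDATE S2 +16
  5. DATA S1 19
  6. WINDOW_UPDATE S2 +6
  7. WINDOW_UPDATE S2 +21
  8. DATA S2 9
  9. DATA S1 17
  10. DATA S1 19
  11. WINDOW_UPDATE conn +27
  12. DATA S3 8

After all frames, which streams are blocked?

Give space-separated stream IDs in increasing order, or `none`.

Answer: S1

Derivation:
Op 1: conn=47 S1=47 S2=47 S3=72 blocked=[]
Op 2: conn=47 S1=47 S2=47 S3=90 blocked=[]
Op 3: conn=47 S1=47 S2=47 S3=97 blocked=[]
Op 4: conn=47 S1=47 S2=63 S3=97 blocked=[]
Op 5: conn=28 S1=28 S2=63 S3=97 blocked=[]
Op 6: conn=28 S1=28 S2=69 S3=97 blocked=[]
Op 7: conn=28 S1=28 S2=90 S3=97 blocked=[]
Op 8: conn=19 S1=28 S2=81 S3=97 blocked=[]
Op 9: conn=2 S1=11 S2=81 S3=97 blocked=[]
Op 10: conn=-17 S1=-8 S2=81 S3=97 blocked=[1, 2, 3]
Op 11: conn=10 S1=-8 S2=81 S3=97 blocked=[1]
Op 12: conn=2 S1=-8 S2=81 S3=89 blocked=[1]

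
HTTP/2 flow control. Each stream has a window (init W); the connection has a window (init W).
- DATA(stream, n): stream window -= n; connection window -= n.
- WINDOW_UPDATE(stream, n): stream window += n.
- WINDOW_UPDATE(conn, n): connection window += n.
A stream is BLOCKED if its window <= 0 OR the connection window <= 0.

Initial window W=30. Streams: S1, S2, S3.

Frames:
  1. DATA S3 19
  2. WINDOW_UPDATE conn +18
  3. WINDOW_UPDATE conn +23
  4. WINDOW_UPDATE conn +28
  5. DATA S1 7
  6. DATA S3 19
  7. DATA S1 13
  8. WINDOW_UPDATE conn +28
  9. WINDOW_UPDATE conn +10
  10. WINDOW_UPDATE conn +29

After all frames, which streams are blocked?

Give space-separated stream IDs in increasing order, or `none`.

Answer: S3

Derivation:
Op 1: conn=11 S1=30 S2=30 S3=11 blocked=[]
Op 2: conn=29 S1=30 S2=30 S3=11 blocked=[]
Op 3: conn=52 S1=30 S2=30 S3=11 blocked=[]
Op 4: conn=80 S1=30 S2=30 S3=11 blocked=[]
Op 5: conn=73 S1=23 S2=30 S3=11 blocked=[]
Op 6: conn=54 S1=23 S2=30 S3=-8 blocked=[3]
Op 7: conn=41 S1=10 S2=30 S3=-8 blocked=[3]
Op 8: conn=69 S1=10 S2=30 S3=-8 blocked=[3]
Op 9: conn=79 S1=10 S2=30 S3=-8 blocked=[3]
Op 10: conn=108 S1=10 S2=30 S3=-8 blocked=[3]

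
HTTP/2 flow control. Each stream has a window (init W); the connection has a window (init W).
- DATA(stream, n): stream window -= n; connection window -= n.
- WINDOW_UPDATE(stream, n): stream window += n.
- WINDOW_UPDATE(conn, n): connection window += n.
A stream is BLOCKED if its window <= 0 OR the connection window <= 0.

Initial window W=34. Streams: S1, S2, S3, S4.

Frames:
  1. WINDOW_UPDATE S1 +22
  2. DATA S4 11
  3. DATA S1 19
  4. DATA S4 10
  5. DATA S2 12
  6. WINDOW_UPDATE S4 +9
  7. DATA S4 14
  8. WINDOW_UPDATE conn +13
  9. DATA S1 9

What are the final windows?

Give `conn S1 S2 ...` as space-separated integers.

Op 1: conn=34 S1=56 S2=34 S3=34 S4=34 blocked=[]
Op 2: conn=23 S1=56 S2=34 S3=34 S4=23 blocked=[]
Op 3: conn=4 S1=37 S2=34 S3=34 S4=23 blocked=[]
Op 4: conn=-6 S1=37 S2=34 S3=34 S4=13 blocked=[1, 2, 3, 4]
Op 5: conn=-18 S1=37 S2=22 S3=34 S4=13 blocked=[1, 2, 3, 4]
Op 6: conn=-18 S1=37 S2=22 S3=34 S4=22 blocked=[1, 2, 3, 4]
Op 7: conn=-32 S1=37 S2=22 S3=34 S4=8 blocked=[1, 2, 3, 4]
Op 8: conn=-19 S1=37 S2=22 S3=34 S4=8 blocked=[1, 2, 3, 4]
Op 9: conn=-28 S1=28 S2=22 S3=34 S4=8 blocked=[1, 2, 3, 4]

Answer: -28 28 22 34 8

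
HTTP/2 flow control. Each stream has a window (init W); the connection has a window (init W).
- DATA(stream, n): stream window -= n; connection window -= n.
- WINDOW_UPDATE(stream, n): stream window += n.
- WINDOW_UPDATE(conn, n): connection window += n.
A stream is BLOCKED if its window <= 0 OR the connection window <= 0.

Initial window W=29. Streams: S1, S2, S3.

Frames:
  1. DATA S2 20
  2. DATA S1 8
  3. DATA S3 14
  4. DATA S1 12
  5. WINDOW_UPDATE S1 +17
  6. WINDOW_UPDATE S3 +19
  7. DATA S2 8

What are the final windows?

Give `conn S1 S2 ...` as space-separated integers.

Answer: -33 26 1 34

Derivation:
Op 1: conn=9 S1=29 S2=9 S3=29 blocked=[]
Op 2: conn=1 S1=21 S2=9 S3=29 blocked=[]
Op 3: conn=-13 S1=21 S2=9 S3=15 blocked=[1, 2, 3]
Op 4: conn=-25 S1=9 S2=9 S3=15 blocked=[1, 2, 3]
Op 5: conn=-25 S1=26 S2=9 S3=15 blocked=[1, 2, 3]
Op 6: conn=-25 S1=26 S2=9 S3=34 blocked=[1, 2, 3]
Op 7: conn=-33 S1=26 S2=1 S3=34 blocked=[1, 2, 3]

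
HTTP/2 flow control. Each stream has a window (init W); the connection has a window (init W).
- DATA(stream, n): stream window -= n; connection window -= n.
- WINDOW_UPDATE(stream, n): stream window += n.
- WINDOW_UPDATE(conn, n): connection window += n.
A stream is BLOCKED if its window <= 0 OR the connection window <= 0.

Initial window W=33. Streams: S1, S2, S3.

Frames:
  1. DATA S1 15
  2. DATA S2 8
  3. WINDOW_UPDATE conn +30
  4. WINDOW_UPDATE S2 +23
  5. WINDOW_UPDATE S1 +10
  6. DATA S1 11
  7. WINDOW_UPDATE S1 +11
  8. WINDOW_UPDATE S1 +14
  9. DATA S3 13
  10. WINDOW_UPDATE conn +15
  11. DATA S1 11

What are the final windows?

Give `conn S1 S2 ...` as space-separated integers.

Answer: 20 31 48 20

Derivation:
Op 1: conn=18 S1=18 S2=33 S3=33 blocked=[]
Op 2: conn=10 S1=18 S2=25 S3=33 blocked=[]
Op 3: conn=40 S1=18 S2=25 S3=33 blocked=[]
Op 4: conn=40 S1=18 S2=48 S3=33 blocked=[]
Op 5: conn=40 S1=28 S2=48 S3=33 blocked=[]
Op 6: conn=29 S1=17 S2=48 S3=33 blocked=[]
Op 7: conn=29 S1=28 S2=48 S3=33 blocked=[]
Op 8: conn=29 S1=42 S2=48 S3=33 blocked=[]
Op 9: conn=16 S1=42 S2=48 S3=20 blocked=[]
Op 10: conn=31 S1=42 S2=48 S3=20 blocked=[]
Op 11: conn=20 S1=31 S2=48 S3=20 blocked=[]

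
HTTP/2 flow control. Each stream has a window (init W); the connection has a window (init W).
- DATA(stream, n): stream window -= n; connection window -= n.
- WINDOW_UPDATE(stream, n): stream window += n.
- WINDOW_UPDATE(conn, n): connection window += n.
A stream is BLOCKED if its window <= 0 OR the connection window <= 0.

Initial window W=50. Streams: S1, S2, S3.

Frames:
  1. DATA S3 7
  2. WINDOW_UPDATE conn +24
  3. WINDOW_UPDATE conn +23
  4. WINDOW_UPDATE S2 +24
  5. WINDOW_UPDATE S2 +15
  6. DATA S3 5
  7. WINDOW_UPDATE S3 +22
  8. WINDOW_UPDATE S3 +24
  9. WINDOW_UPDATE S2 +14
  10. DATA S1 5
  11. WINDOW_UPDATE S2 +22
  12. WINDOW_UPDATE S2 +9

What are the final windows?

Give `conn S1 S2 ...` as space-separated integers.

Op 1: conn=43 S1=50 S2=50 S3=43 blocked=[]
Op 2: conn=67 S1=50 S2=50 S3=43 blocked=[]
Op 3: conn=90 S1=50 S2=50 S3=43 blocked=[]
Op 4: conn=90 S1=50 S2=74 S3=43 blocked=[]
Op 5: conn=90 S1=50 S2=89 S3=43 blocked=[]
Op 6: conn=85 S1=50 S2=89 S3=38 blocked=[]
Op 7: conn=85 S1=50 S2=89 S3=60 blocked=[]
Op 8: conn=85 S1=50 S2=89 S3=84 blocked=[]
Op 9: conn=85 S1=50 S2=103 S3=84 blocked=[]
Op 10: conn=80 S1=45 S2=103 S3=84 blocked=[]
Op 11: conn=80 S1=45 S2=125 S3=84 blocked=[]
Op 12: conn=80 S1=45 S2=134 S3=84 blocked=[]

Answer: 80 45 134 84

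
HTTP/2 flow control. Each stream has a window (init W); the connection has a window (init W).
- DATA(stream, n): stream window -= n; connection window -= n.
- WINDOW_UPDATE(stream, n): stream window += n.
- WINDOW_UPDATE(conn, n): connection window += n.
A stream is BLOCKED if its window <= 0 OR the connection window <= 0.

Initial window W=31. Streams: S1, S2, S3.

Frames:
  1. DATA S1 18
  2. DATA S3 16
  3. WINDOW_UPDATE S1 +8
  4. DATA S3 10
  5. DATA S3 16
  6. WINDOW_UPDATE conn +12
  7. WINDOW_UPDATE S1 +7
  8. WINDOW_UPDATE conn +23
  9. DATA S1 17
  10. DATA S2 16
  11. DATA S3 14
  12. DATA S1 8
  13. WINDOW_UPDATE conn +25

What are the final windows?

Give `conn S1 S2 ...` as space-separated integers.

Op 1: conn=13 S1=13 S2=31 S3=31 blocked=[]
Op 2: conn=-3 S1=13 S2=31 S3=15 blocked=[1, 2, 3]
Op 3: conn=-3 S1=21 S2=31 S3=15 blocked=[1, 2, 3]
Op 4: conn=-13 S1=21 S2=31 S3=5 blocked=[1, 2, 3]
Op 5: conn=-29 S1=21 S2=31 S3=-11 blocked=[1, 2, 3]
Op 6: conn=-17 S1=21 S2=31 S3=-11 blocked=[1, 2, 3]
Op 7: conn=-17 S1=28 S2=31 S3=-11 blocked=[1, 2, 3]
Op 8: conn=6 S1=28 S2=31 S3=-11 blocked=[3]
Op 9: conn=-11 S1=11 S2=31 S3=-11 blocked=[1, 2, 3]
Op 10: conn=-27 S1=11 S2=15 S3=-11 blocked=[1, 2, 3]
Op 11: conn=-41 S1=11 S2=15 S3=-25 blocked=[1, 2, 3]
Op 12: conn=-49 S1=3 S2=15 S3=-25 blocked=[1, 2, 3]
Op 13: conn=-24 S1=3 S2=15 S3=-25 blocked=[1, 2, 3]

Answer: -24 3 15 -25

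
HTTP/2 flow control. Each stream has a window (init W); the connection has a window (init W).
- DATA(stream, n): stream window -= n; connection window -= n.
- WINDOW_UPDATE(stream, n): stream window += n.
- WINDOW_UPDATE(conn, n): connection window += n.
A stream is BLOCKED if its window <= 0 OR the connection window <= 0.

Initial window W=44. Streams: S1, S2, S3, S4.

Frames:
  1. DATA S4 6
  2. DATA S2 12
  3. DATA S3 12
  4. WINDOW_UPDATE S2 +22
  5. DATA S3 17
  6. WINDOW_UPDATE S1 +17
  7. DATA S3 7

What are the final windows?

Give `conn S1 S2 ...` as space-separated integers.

Answer: -10 61 54 8 38

Derivation:
Op 1: conn=38 S1=44 S2=44 S3=44 S4=38 blocked=[]
Op 2: conn=26 S1=44 S2=32 S3=44 S4=38 blocked=[]
Op 3: conn=14 S1=44 S2=32 S3=32 S4=38 blocked=[]
Op 4: conn=14 S1=44 S2=54 S3=32 S4=38 blocked=[]
Op 5: conn=-3 S1=44 S2=54 S3=15 S4=38 blocked=[1, 2, 3, 4]
Op 6: conn=-3 S1=61 S2=54 S3=15 S4=38 blocked=[1, 2, 3, 4]
Op 7: conn=-10 S1=61 S2=54 S3=8 S4=38 blocked=[1, 2, 3, 4]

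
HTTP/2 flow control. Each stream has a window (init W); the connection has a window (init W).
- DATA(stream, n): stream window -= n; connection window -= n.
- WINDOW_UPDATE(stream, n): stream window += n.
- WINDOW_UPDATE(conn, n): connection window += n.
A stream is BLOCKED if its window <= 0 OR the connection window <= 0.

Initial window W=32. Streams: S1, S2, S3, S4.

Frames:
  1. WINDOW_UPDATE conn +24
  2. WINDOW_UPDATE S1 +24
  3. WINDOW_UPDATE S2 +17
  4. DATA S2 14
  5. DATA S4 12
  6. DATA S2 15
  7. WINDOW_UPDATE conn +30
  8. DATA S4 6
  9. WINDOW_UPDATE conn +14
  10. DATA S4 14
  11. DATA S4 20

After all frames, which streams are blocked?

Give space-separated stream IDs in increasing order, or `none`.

Answer: S4

Derivation:
Op 1: conn=56 S1=32 S2=32 S3=32 S4=32 blocked=[]
Op 2: conn=56 S1=56 S2=32 S3=32 S4=32 blocked=[]
Op 3: conn=56 S1=56 S2=49 S3=32 S4=32 blocked=[]
Op 4: conn=42 S1=56 S2=35 S3=32 S4=32 blocked=[]
Op 5: conn=30 S1=56 S2=35 S3=32 S4=20 blocked=[]
Op 6: conn=15 S1=56 S2=20 S3=32 S4=20 blocked=[]
Op 7: conn=45 S1=56 S2=20 S3=32 S4=20 blocked=[]
Op 8: conn=39 S1=56 S2=20 S3=32 S4=14 blocked=[]
Op 9: conn=53 S1=56 S2=20 S3=32 S4=14 blocked=[]
Op 10: conn=39 S1=56 S2=20 S3=32 S4=0 blocked=[4]
Op 11: conn=19 S1=56 S2=20 S3=32 S4=-20 blocked=[4]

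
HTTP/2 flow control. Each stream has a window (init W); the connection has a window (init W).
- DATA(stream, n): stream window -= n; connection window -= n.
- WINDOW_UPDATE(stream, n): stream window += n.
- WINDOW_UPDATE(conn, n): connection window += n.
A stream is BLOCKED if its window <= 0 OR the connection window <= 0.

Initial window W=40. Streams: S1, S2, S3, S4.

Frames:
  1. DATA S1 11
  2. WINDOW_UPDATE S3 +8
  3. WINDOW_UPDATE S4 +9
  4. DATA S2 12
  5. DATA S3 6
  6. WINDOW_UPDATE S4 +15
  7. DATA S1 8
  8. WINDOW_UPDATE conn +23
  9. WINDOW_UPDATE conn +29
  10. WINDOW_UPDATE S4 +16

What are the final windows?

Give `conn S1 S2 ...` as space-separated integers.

Answer: 55 21 28 42 80

Derivation:
Op 1: conn=29 S1=29 S2=40 S3=40 S4=40 blocked=[]
Op 2: conn=29 S1=29 S2=40 S3=48 S4=40 blocked=[]
Op 3: conn=29 S1=29 S2=40 S3=48 S4=49 blocked=[]
Op 4: conn=17 S1=29 S2=28 S3=48 S4=49 blocked=[]
Op 5: conn=11 S1=29 S2=28 S3=42 S4=49 blocked=[]
Op 6: conn=11 S1=29 S2=28 S3=42 S4=64 blocked=[]
Op 7: conn=3 S1=21 S2=28 S3=42 S4=64 blocked=[]
Op 8: conn=26 S1=21 S2=28 S3=42 S4=64 blocked=[]
Op 9: conn=55 S1=21 S2=28 S3=42 S4=64 blocked=[]
Op 10: conn=55 S1=21 S2=28 S3=42 S4=80 blocked=[]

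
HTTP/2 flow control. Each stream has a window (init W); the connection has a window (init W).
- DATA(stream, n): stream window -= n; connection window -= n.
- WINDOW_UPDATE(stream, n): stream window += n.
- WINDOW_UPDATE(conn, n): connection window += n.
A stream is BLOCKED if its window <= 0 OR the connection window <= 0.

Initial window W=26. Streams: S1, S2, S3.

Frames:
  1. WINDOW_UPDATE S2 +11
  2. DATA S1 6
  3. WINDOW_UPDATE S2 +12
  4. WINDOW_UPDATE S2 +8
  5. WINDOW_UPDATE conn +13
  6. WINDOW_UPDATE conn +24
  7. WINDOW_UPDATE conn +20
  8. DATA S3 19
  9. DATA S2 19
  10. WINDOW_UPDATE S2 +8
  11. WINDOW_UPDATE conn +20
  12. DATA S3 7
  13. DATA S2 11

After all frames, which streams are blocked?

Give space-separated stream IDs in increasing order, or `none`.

Answer: S3

Derivation:
Op 1: conn=26 S1=26 S2=37 S3=26 blocked=[]
Op 2: conn=20 S1=20 S2=37 S3=26 blocked=[]
Op 3: conn=20 S1=20 S2=49 S3=26 blocked=[]
Op 4: conn=20 S1=20 S2=57 S3=26 blocked=[]
Op 5: conn=33 S1=20 S2=57 S3=26 blocked=[]
Op 6: conn=57 S1=20 S2=57 S3=26 blocked=[]
Op 7: conn=77 S1=20 S2=57 S3=26 blocked=[]
Op 8: conn=58 S1=20 S2=57 S3=7 blocked=[]
Op 9: conn=39 S1=20 S2=38 S3=7 blocked=[]
Op 10: conn=39 S1=20 S2=46 S3=7 blocked=[]
Op 11: conn=59 S1=20 S2=46 S3=7 blocked=[]
Op 12: conn=52 S1=20 S2=46 S3=0 blocked=[3]
Op 13: conn=41 S1=20 S2=35 S3=0 blocked=[3]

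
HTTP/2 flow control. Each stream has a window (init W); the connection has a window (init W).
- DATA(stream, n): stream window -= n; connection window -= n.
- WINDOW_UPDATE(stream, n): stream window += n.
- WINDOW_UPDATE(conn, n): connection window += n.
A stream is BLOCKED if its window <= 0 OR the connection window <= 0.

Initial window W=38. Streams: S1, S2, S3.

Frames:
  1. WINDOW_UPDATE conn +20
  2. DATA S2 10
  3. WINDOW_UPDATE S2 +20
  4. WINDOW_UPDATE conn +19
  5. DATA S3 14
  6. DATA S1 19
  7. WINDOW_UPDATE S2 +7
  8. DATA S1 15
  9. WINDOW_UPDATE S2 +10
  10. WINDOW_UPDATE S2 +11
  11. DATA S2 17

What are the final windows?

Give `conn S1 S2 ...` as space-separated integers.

Answer: 2 4 59 24

Derivation:
Op 1: conn=58 S1=38 S2=38 S3=38 blocked=[]
Op 2: conn=48 S1=38 S2=28 S3=38 blocked=[]
Op 3: conn=48 S1=38 S2=48 S3=38 blocked=[]
Op 4: conn=67 S1=38 S2=48 S3=38 blocked=[]
Op 5: conn=53 S1=38 S2=48 S3=24 blocked=[]
Op 6: conn=34 S1=19 S2=48 S3=24 blocked=[]
Op 7: conn=34 S1=19 S2=55 S3=24 blocked=[]
Op 8: conn=19 S1=4 S2=55 S3=24 blocked=[]
Op 9: conn=19 S1=4 S2=65 S3=24 blocked=[]
Op 10: conn=19 S1=4 S2=76 S3=24 blocked=[]
Op 11: conn=2 S1=4 S2=59 S3=24 blocked=[]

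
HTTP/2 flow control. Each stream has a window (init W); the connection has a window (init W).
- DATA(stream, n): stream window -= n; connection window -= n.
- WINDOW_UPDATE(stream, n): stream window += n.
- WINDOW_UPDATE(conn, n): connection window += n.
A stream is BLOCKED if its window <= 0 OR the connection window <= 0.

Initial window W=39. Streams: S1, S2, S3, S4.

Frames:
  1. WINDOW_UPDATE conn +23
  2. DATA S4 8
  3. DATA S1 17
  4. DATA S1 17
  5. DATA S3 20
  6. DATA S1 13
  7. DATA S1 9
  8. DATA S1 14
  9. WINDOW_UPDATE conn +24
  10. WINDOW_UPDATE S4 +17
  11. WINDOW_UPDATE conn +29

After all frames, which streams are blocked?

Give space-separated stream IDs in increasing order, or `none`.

Op 1: conn=62 S1=39 S2=39 S3=39 S4=39 blocked=[]
Op 2: conn=54 S1=39 S2=39 S3=39 S4=31 blocked=[]
Op 3: conn=37 S1=22 S2=39 S3=39 S4=31 blocked=[]
Op 4: conn=20 S1=5 S2=39 S3=39 S4=31 blocked=[]
Op 5: conn=0 S1=5 S2=39 S3=19 S4=31 blocked=[1, 2, 3, 4]
Op 6: conn=-13 S1=-8 S2=39 S3=19 S4=31 blocked=[1, 2, 3, 4]
Op 7: conn=-22 S1=-17 S2=39 S3=19 S4=31 blocked=[1, 2, 3, 4]
Op 8: conn=-36 S1=-31 S2=39 S3=19 S4=31 blocked=[1, 2, 3, 4]
Op 9: conn=-12 S1=-31 S2=39 S3=19 S4=31 blocked=[1, 2, 3, 4]
Op 10: conn=-12 S1=-31 S2=39 S3=19 S4=48 blocked=[1, 2, 3, 4]
Op 11: conn=17 S1=-31 S2=39 S3=19 S4=48 blocked=[1]

Answer: S1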